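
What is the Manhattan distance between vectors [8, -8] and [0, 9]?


d = sum of absolute differences: |8-0|=8 + |-8-9|=17 = 25.

25


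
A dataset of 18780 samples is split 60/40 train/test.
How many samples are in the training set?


Test set = 18780 * 40% = 7512. Training set = 18780 - 7512 = 11268.

11268


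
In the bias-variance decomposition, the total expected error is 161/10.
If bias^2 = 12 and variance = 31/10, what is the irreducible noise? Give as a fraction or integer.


Total error = bias^2 + variance + irreducible noise. So irreducible noise = 161/10 - 12 - 31/10 = 1.

1


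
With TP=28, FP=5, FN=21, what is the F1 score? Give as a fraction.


Precision = 28/33 = 28/33. Recall = 28/49 = 4/7. F1 = 2*P*R/(P+R) = 28/41.

28/41


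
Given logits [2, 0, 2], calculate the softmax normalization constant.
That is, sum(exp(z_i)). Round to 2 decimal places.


Denom = e^2=7.3891 + e^0=1.0000 + e^2=7.3891. Sum = 15.7782, which rounds to 15.78.

15.78


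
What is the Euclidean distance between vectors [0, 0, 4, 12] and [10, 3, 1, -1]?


d = sqrt(sum of squared differences). (0-10)^2=100, (0-3)^2=9, (4-1)^2=9, (12--1)^2=169. Sum = 287.

sqrt(287)


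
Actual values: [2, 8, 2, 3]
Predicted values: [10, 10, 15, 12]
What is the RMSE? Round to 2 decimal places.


MSE = 79.5000. RMSE = sqrt(79.5000) = 8.92.

8.92


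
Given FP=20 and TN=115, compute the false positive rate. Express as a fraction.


FPR = FP / (FP + TN) = 20 / 135 = 4/27.

4/27


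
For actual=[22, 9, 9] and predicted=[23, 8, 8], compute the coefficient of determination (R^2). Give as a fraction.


Mean(y) = 40/3. SS_res = 3. SS_tot = 338/3. R^2 = 1 - 3/(338/3) = 329/338.

329/338


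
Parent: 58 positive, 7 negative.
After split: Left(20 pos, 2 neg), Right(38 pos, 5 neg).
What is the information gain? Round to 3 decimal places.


H(parent) = 0.4929. H(left) = 0.4395, H(right) = 0.5186. Weighted = (22/65)*0.4395 + (43/65)*0.5186 = 0.4918. IG = 0.4929 - 0.4918 = 0.0011, which rounds to 0.001.

0.001


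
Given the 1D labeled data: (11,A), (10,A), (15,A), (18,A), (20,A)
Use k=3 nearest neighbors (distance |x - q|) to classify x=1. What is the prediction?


Distances: |11-1|=10, |10-1|=9, |15-1|=14, |18-1|=17, |20-1|=19. 3 nearest: (10,A), (11,A), (15,A). Counts: {'A': 3}. Majority class: A.

A


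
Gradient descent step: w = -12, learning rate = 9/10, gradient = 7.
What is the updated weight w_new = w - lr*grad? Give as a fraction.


w_new = -12 - 9/10 * 7 = -12 - 63/10 = -183/10.

-183/10


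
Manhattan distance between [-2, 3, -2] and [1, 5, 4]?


d = sum of absolute differences: |-2-1|=3 + |3-5|=2 + |-2-4|=6 = 11.

11


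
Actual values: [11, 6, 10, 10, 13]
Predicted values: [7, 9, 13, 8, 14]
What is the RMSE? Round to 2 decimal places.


MSE = 7.8000. RMSE = sqrt(7.8000) = 2.79.

2.79


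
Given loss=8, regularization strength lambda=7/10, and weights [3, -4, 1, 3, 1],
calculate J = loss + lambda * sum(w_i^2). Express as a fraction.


L2 sq norm = sum(w^2) = 36. J = 8 + 7/10 * 36 = 166/5.

166/5


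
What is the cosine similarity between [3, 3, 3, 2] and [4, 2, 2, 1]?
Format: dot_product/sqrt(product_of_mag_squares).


dot = 26. |a|^2 = 31, |b|^2 = 25. cos = 26/sqrt(775).

26/sqrt(775)


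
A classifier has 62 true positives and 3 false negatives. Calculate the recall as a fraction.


Recall = TP / (TP + FN) = 62 / 65 = 62/65.

62/65


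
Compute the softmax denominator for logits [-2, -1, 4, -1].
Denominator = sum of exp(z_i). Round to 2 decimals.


Denom = e^-2=0.1353 + e^-1=0.3679 + e^4=54.5982 + e^-1=0.3679. Sum = 55.4693, which rounds to 55.47.

55.47


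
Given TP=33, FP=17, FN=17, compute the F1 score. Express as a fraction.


Precision = 33/50 = 33/50. Recall = 33/50 = 33/50. F1 = 2*P*R/(P+R) = 33/50.

33/50


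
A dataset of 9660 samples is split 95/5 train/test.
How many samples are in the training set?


Test set = 9660 * 5% = 483. Training set = 9660 - 483 = 9177.

9177


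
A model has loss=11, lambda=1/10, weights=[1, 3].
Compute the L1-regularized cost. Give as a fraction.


L1 norm = sum(|w|) = 4. J = 11 + 1/10 * 4 = 57/5.

57/5


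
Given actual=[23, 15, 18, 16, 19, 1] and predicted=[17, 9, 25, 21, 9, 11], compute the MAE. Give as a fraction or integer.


MAE = (1/6) * (|23-17|=6 + |15-9|=6 + |18-25|=7 + |16-21|=5 + |19-9|=10 + |1-11|=10). Sum = 44. MAE = 22/3.

22/3


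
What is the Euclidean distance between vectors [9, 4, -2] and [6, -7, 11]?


d = sqrt(sum of squared differences). (9-6)^2=9, (4--7)^2=121, (-2-11)^2=169. Sum = 299.

sqrt(299)


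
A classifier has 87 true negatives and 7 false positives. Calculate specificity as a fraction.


Specificity = TN / (TN + FP) = 87 / 94 = 87/94.

87/94


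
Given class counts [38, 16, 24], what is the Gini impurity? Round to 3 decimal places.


Total = 78. Proportions: 38/78, 16/78, 24/78. sum(p_i^2) = 0.3741. Gini = 1 - 0.3741 = 0.6259, which rounds to 0.626.

0.626


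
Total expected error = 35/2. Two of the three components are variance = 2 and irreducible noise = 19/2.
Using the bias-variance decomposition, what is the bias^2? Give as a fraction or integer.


Total error = bias^2 + variance + irreducible noise. So bias^2 = 35/2 - 2 - 19/2 = 6.

6


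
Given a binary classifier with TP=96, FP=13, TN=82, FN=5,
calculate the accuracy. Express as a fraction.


Accuracy = (TP + TN) / (TP + TN + FP + FN) = (96 + 82) / 196 = 89/98.

89/98


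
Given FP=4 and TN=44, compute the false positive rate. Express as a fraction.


FPR = FP / (FP + TN) = 4 / 48 = 1/12.

1/12


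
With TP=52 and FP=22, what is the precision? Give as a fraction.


Precision = TP / (TP + FP) = 52 / 74 = 26/37.

26/37


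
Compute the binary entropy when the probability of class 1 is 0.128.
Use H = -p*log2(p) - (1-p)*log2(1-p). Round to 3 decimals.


H = -0.128*log2(0.128) - 0.872*log2(0.872) = 0.552.

0.552


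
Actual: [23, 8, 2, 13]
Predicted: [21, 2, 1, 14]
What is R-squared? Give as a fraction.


Mean(y) = 23/2. SS_res = 42. SS_tot = 237. R^2 = 1 - 42/(237) = 65/79.

65/79


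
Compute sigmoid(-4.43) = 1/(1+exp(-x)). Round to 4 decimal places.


sigma(-4.43) = 1/(1+e^(4.43)) = 1/(1+83.931417) = 1/84.931417 = 0.0118.

0.0118


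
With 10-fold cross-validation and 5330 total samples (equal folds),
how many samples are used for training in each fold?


Each validation fold has 5330/10 = 533 samples. Training set = 5330 - 533 = 4797.

4797


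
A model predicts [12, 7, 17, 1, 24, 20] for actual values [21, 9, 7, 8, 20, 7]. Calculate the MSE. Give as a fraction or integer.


MSE = (1/6) * ((21-12)^2=81 + (9-7)^2=4 + (7-17)^2=100 + (8-1)^2=49 + (20-24)^2=16 + (7-20)^2=169). Sum = 419. MSE = 419/6.

419/6


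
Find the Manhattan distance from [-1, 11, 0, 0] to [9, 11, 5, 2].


d = sum of absolute differences: |-1-9|=10 + |11-11|=0 + |0-5|=5 + |0-2|=2 = 17.

17


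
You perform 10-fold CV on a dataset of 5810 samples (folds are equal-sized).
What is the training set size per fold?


Each validation fold has 5810/10 = 581 samples. Training set = 5810 - 581 = 5229.

5229


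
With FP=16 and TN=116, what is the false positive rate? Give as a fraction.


FPR = FP / (FP + TN) = 16 / 132 = 4/33.

4/33


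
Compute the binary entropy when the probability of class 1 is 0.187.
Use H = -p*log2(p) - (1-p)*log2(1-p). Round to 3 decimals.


H = -0.187*log2(0.187) - 0.813*log2(0.813) = 0.695.

0.695


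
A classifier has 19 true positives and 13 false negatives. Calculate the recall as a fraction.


Recall = TP / (TP + FN) = 19 / 32 = 19/32.

19/32


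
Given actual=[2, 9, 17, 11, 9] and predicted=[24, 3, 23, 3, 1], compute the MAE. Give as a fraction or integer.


MAE = (1/5) * (|2-24|=22 + |9-3|=6 + |17-23|=6 + |11-3|=8 + |9-1|=8). Sum = 50. MAE = 10.

10


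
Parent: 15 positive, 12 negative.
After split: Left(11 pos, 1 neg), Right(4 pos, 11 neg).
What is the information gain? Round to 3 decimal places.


H(parent) = 0.9911. H(left) = 0.4138, H(right) = 0.8366. Weighted = (12/27)*0.4138 + (15/27)*0.8366 = 0.6487. IG = 0.9911 - 0.6487 = 0.3424, which rounds to 0.342.

0.342


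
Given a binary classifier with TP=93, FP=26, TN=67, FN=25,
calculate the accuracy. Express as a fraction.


Accuracy = (TP + TN) / (TP + TN + FP + FN) = (93 + 67) / 211 = 160/211.

160/211


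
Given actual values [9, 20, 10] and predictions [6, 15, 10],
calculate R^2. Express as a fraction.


Mean(y) = 13. SS_res = 34. SS_tot = 74. R^2 = 1 - 34/(74) = 20/37.

20/37


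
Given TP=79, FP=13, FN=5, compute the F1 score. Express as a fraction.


Precision = 79/92 = 79/92. Recall = 79/84 = 79/84. F1 = 2*P*R/(P+R) = 79/88.

79/88


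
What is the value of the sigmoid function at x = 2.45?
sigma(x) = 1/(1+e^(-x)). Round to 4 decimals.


sigma(2.45) = 1/(1+e^(-2.45)) = 1/(1+0.086294) = 1/1.086294 = 0.9206.

0.9206


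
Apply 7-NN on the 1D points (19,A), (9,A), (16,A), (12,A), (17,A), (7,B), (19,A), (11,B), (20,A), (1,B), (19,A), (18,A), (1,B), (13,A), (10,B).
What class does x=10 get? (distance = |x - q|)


Distances: |19-10|=9, |9-10|=1, |16-10|=6, |12-10|=2, |17-10|=7, |7-10|=3, |19-10|=9, |11-10|=1, |20-10|=10, |1-10|=9, |19-10|=9, |18-10|=8, |1-10|=9, |13-10|=3, |10-10|=0. 7 nearest: (10,B), (9,A), (11,B), (12,A), (13,A), (7,B), (16,A). Counts: {'B': 3, 'A': 4}. Majority class: A.

A


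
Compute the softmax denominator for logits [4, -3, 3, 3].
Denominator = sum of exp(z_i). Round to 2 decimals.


Denom = e^4=54.5982 + e^-3=0.0498 + e^3=20.0855 + e^3=20.0855. Sum = 94.8190, which rounds to 94.82.

94.82


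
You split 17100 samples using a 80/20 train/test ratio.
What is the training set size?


Test set = 17100 * 20% = 3420. Training set = 17100 - 3420 = 13680.

13680


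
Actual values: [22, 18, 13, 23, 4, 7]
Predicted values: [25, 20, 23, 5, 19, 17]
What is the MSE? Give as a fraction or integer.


MSE = (1/6) * ((22-25)^2=9 + (18-20)^2=4 + (13-23)^2=100 + (23-5)^2=324 + (4-19)^2=225 + (7-17)^2=100). Sum = 762. MSE = 127.

127


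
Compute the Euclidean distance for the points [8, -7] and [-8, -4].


d = sqrt(sum of squared differences). (8--8)^2=256, (-7--4)^2=9. Sum = 265.

sqrt(265)


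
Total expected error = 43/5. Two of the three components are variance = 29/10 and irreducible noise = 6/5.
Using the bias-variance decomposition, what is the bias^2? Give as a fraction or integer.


Total error = bias^2 + variance + irreducible noise. So bias^2 = 43/5 - 29/10 - 6/5 = 9/2.

9/2


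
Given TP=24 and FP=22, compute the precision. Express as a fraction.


Precision = TP / (TP + FP) = 24 / 46 = 12/23.

12/23


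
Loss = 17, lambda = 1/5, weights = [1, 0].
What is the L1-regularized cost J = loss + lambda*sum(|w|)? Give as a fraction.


L1 norm = sum(|w|) = 1. J = 17 + 1/5 * 1 = 86/5.

86/5


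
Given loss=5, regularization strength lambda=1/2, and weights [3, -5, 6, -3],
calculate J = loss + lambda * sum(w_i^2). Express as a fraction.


L2 sq norm = sum(w^2) = 79. J = 5 + 1/2 * 79 = 89/2.

89/2


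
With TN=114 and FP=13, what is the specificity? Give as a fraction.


Specificity = TN / (TN + FP) = 114 / 127 = 114/127.

114/127


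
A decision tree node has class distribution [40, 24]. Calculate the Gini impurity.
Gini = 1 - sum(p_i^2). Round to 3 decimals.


Total = 64. Proportions: 40/64, 24/64. sum(p_i^2) = 0.5312. Gini = 1 - 0.5312 = 0.4688, which rounds to 0.469.

0.469


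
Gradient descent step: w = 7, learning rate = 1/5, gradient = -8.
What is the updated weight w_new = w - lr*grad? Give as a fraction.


w_new = 7 - 1/5 * -8 = 7 - -8/5 = 43/5.

43/5


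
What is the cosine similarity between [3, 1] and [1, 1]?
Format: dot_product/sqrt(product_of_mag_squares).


dot = 4. |a|^2 = 10, |b|^2 = 2. cos = 4/sqrt(20).

4/sqrt(20)


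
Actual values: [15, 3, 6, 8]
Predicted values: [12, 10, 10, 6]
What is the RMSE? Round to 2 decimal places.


MSE = 19.5000. RMSE = sqrt(19.5000) = 4.42.

4.42


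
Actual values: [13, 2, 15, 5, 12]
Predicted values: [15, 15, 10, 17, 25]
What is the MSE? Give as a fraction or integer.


MSE = (1/5) * ((13-15)^2=4 + (2-15)^2=169 + (15-10)^2=25 + (5-17)^2=144 + (12-25)^2=169). Sum = 511. MSE = 511/5.

511/5


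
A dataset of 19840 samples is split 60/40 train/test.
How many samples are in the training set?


Test set = 19840 * 40% = 7936. Training set = 19840 - 7936 = 11904.

11904


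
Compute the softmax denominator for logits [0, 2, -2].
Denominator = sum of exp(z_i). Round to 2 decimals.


Denom = e^0=1.0000 + e^2=7.3891 + e^-2=0.1353. Sum = 8.5244, which rounds to 8.52.

8.52


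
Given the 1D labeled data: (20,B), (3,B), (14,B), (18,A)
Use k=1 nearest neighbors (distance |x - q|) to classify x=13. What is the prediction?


Distances: |20-13|=7, |3-13|=10, |14-13|=1, |18-13|=5. 1 nearest: (14,B). Counts: {'B': 1}. Majority class: B.

B


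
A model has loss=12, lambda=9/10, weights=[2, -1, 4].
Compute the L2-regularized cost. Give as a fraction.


L2 sq norm = sum(w^2) = 21. J = 12 + 9/10 * 21 = 309/10.

309/10


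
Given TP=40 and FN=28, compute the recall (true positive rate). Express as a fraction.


Recall = TP / (TP + FN) = 40 / 68 = 10/17.

10/17


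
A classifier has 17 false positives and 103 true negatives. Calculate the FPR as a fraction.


FPR = FP / (FP + TN) = 17 / 120 = 17/120.

17/120


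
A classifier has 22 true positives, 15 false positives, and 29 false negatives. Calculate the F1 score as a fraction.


Precision = 22/37 = 22/37. Recall = 22/51 = 22/51. F1 = 2*P*R/(P+R) = 1/2.

1/2


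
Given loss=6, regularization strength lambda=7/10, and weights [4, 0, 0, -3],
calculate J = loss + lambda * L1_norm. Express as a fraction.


L1 norm = sum(|w|) = 7. J = 6 + 7/10 * 7 = 109/10.

109/10


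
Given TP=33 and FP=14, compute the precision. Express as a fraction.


Precision = TP / (TP + FP) = 33 / 47 = 33/47.

33/47


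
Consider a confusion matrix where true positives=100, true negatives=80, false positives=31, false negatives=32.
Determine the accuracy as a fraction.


Accuracy = (TP + TN) / (TP + TN + FP + FN) = (100 + 80) / 243 = 20/27.

20/27


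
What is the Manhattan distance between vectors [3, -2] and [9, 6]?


d = sum of absolute differences: |3-9|=6 + |-2-6|=8 = 14.

14


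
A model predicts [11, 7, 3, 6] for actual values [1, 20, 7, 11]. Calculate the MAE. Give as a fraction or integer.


MAE = (1/4) * (|1-11|=10 + |20-7|=13 + |7-3|=4 + |11-6|=5). Sum = 32. MAE = 8.

8


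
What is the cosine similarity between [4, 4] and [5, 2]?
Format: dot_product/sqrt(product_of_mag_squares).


dot = 28. |a|^2 = 32, |b|^2 = 29. cos = 28/sqrt(928).

28/sqrt(928)


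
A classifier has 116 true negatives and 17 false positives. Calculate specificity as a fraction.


Specificity = TN / (TN + FP) = 116 / 133 = 116/133.

116/133


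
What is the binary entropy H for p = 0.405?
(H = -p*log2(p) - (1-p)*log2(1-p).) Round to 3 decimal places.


H = -0.405*log2(0.405) - 0.595*log2(0.595) = 0.974.

0.974


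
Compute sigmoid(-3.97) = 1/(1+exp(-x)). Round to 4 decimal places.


sigma(-3.97) = 1/(1+e^(3.97)) = 1/(1+52.984531) = 1/53.984531 = 0.0185.

0.0185


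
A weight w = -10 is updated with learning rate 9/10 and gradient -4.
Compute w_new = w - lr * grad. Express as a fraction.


w_new = -10 - 9/10 * -4 = -10 - -18/5 = -32/5.

-32/5


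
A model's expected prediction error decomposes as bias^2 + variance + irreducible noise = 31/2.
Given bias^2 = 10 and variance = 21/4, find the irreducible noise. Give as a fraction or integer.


Total error = bias^2 + variance + irreducible noise. So irreducible noise = 31/2 - 10 - 21/4 = 1/4.

1/4


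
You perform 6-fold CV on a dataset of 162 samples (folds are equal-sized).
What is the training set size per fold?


Each validation fold has 162/6 = 27 samples. Training set = 162 - 27 = 135.

135


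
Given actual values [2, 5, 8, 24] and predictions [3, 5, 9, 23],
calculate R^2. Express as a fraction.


Mean(y) = 39/4. SS_res = 3. SS_tot = 1155/4. R^2 = 1 - 3/(1155/4) = 381/385.

381/385


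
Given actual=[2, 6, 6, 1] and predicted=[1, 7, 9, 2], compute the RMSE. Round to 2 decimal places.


MSE = 3.0000. RMSE = sqrt(3.0000) = 1.73.

1.73


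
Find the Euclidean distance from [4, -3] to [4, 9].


d = sqrt(sum of squared differences). (4-4)^2=0, (-3-9)^2=144. Sum = 144.

12


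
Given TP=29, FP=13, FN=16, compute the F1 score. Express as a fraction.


Precision = 29/42 = 29/42. Recall = 29/45 = 29/45. F1 = 2*P*R/(P+R) = 2/3.

2/3


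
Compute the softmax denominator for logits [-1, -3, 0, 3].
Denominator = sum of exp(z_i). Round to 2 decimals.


Denom = e^-1=0.3679 + e^-3=0.0498 + e^0=1.0000 + e^3=20.0855. Sum = 21.5032, which rounds to 21.50.

21.50


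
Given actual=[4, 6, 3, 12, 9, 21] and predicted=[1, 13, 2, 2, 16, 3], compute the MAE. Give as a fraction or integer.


MAE = (1/6) * (|4-1|=3 + |6-13|=7 + |3-2|=1 + |12-2|=10 + |9-16|=7 + |21-3|=18). Sum = 46. MAE = 23/3.

23/3


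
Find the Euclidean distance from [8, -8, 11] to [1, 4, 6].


d = sqrt(sum of squared differences). (8-1)^2=49, (-8-4)^2=144, (11-6)^2=25. Sum = 218.

sqrt(218)


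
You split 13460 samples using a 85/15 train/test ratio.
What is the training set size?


Test set = 13460 * 15% = 2019. Training set = 13460 - 2019 = 11441.

11441


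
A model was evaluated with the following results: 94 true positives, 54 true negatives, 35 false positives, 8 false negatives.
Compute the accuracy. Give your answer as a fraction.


Accuracy = (TP + TN) / (TP + TN + FP + FN) = (94 + 54) / 191 = 148/191.

148/191


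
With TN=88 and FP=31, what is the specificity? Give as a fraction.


Specificity = TN / (TN + FP) = 88 / 119 = 88/119.

88/119


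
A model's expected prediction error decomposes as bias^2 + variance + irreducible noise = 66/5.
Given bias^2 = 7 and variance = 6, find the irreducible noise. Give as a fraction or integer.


Total error = bias^2 + variance + irreducible noise. So irreducible noise = 66/5 - 7 - 6 = 1/5.

1/5


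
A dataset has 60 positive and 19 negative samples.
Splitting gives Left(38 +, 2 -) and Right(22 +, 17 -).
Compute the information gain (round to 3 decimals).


H(parent) = 0.7959. H(left) = 0.2864, H(right) = 0.9881. Weighted = (40/79)*0.2864 + (39/79)*0.9881 = 0.6328. IG = 0.7959 - 0.6328 = 0.1631, which rounds to 0.163.

0.163


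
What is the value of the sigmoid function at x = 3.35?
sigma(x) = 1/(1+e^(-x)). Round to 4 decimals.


sigma(3.35) = 1/(1+e^(-3.35)) = 1/(1+0.035084) = 1/1.035084 = 0.9661.

0.9661


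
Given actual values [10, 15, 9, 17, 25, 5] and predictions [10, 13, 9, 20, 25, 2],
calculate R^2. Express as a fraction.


Mean(y) = 27/2. SS_res = 22. SS_tot = 503/2. R^2 = 1 - 22/(503/2) = 459/503.

459/503


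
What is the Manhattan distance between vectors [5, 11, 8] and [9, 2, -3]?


d = sum of absolute differences: |5-9|=4 + |11-2|=9 + |8--3|=11 = 24.

24


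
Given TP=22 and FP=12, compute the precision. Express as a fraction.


Precision = TP / (TP + FP) = 22 / 34 = 11/17.

11/17


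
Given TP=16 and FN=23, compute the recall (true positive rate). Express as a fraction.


Recall = TP / (TP + FN) = 16 / 39 = 16/39.

16/39


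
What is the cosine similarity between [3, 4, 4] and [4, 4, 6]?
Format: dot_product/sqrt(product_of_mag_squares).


dot = 52. |a|^2 = 41, |b|^2 = 68. cos = 52/sqrt(2788).

52/sqrt(2788)


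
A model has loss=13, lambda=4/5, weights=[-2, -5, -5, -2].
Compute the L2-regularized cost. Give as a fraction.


L2 sq norm = sum(w^2) = 58. J = 13 + 4/5 * 58 = 297/5.

297/5


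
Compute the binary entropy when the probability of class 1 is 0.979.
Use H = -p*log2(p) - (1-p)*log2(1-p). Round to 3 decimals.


H = -0.979*log2(0.979) - 0.021*log2(0.021) = 0.147.

0.147


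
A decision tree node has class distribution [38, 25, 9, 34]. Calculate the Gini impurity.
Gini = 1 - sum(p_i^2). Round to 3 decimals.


Total = 106. Proportions: 38/106, 25/106, 9/106, 34/106. sum(p_i^2) = 0.2942. Gini = 1 - 0.2942 = 0.7058, which rounds to 0.706.

0.706


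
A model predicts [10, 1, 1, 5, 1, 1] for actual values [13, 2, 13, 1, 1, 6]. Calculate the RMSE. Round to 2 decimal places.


MSE = 32.5000. RMSE = sqrt(32.5000) = 5.70.

5.70


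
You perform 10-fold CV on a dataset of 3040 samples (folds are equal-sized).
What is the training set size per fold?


Each validation fold has 3040/10 = 304 samples. Training set = 3040 - 304 = 2736.

2736


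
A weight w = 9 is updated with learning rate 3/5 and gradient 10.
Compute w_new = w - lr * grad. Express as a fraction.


w_new = 9 - 3/5 * 10 = 9 - 6 = 3.

3


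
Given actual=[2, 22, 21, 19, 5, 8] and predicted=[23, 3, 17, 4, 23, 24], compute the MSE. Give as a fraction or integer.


MSE = (1/6) * ((2-23)^2=441 + (22-3)^2=361 + (21-17)^2=16 + (19-4)^2=225 + (5-23)^2=324 + (8-24)^2=256). Sum = 1623. MSE = 541/2.

541/2


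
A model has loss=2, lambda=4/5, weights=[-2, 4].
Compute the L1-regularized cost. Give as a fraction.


L1 norm = sum(|w|) = 6. J = 2 + 4/5 * 6 = 34/5.

34/5


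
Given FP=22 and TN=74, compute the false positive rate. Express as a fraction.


FPR = FP / (FP + TN) = 22 / 96 = 11/48.

11/48


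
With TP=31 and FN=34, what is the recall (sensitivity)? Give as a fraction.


Recall = TP / (TP + FN) = 31 / 65 = 31/65.

31/65


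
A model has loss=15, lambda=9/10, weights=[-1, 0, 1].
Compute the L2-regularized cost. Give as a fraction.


L2 sq norm = sum(w^2) = 2. J = 15 + 9/10 * 2 = 84/5.

84/5


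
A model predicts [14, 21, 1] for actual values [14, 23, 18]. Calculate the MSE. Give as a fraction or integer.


MSE = (1/3) * ((14-14)^2=0 + (23-21)^2=4 + (18-1)^2=289). Sum = 293. MSE = 293/3.

293/3


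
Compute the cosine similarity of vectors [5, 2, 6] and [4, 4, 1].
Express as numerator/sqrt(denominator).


dot = 34. |a|^2 = 65, |b|^2 = 33. cos = 34/sqrt(2145).

34/sqrt(2145)


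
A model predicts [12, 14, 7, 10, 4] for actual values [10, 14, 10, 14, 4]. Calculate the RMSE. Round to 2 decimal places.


MSE = 5.8000. RMSE = sqrt(5.8000) = 2.41.

2.41


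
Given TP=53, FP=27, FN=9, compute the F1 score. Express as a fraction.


Precision = 53/80 = 53/80. Recall = 53/62 = 53/62. F1 = 2*P*R/(P+R) = 53/71.

53/71


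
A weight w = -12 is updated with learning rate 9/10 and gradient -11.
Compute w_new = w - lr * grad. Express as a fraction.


w_new = -12 - 9/10 * -11 = -12 - -99/10 = -21/10.

-21/10


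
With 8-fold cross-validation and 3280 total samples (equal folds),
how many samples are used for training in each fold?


Each validation fold has 3280/8 = 410 samples. Training set = 3280 - 410 = 2870.

2870


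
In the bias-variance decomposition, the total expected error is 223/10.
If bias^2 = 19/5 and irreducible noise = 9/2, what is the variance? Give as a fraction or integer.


Total error = bias^2 + variance + irreducible noise. So variance = 223/10 - 19/5 - 9/2 = 14.

14


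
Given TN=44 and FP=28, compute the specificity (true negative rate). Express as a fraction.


Specificity = TN / (TN + FP) = 44 / 72 = 11/18.

11/18


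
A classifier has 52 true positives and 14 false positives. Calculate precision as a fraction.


Precision = TP / (TP + FP) = 52 / 66 = 26/33.

26/33


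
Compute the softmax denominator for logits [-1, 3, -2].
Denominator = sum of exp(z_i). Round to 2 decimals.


Denom = e^-1=0.3679 + e^3=20.0855 + e^-2=0.1353. Sum = 20.5887, which rounds to 20.59.

20.59


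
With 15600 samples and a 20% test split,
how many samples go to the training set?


Test set = 15600 * 20% = 3120. Training set = 15600 - 3120 = 12480.

12480


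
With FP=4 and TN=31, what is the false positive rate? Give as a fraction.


FPR = FP / (FP + TN) = 4 / 35 = 4/35.

4/35


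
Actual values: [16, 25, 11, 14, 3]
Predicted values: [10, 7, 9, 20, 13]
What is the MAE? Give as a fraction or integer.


MAE = (1/5) * (|16-10|=6 + |25-7|=18 + |11-9|=2 + |14-20|=6 + |3-13|=10). Sum = 42. MAE = 42/5.

42/5


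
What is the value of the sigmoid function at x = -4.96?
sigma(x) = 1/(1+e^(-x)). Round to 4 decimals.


sigma(-4.96) = 1/(1+e^(4.96)) = 1/(1+142.593796) = 1/143.593796 = 0.0070.

0.0070


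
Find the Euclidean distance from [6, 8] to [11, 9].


d = sqrt(sum of squared differences). (6-11)^2=25, (8-9)^2=1. Sum = 26.

sqrt(26)


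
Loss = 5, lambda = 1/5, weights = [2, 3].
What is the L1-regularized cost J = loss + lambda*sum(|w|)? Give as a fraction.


L1 norm = sum(|w|) = 5. J = 5 + 1/5 * 5 = 6.

6


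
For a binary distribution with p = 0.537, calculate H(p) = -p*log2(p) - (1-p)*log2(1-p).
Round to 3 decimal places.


H = -0.537*log2(0.537) - 0.463*log2(0.463) = 0.996.

0.996


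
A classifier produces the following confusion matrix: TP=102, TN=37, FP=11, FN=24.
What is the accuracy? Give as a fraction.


Accuracy = (TP + TN) / (TP + TN + FP + FN) = (102 + 37) / 174 = 139/174.

139/174


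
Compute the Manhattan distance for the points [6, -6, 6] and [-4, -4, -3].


d = sum of absolute differences: |6--4|=10 + |-6--4|=2 + |6--3|=9 = 21.

21


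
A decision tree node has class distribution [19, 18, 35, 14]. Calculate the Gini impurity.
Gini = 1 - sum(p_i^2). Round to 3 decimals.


Total = 86. Proportions: 19/86, 18/86, 35/86, 14/86. sum(p_i^2) = 0.2847. Gini = 1 - 0.2847 = 0.7153, which rounds to 0.715.

0.715


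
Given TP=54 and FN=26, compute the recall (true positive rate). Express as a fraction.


Recall = TP / (TP + FN) = 54 / 80 = 27/40.

27/40


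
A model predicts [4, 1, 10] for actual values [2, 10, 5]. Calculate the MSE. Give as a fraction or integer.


MSE = (1/3) * ((2-4)^2=4 + (10-1)^2=81 + (5-10)^2=25). Sum = 110. MSE = 110/3.

110/3


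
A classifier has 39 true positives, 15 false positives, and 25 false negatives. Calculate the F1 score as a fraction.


Precision = 39/54 = 13/18. Recall = 39/64 = 39/64. F1 = 2*P*R/(P+R) = 39/59.

39/59


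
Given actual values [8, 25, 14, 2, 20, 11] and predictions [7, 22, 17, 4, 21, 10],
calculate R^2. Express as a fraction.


Mean(y) = 40/3. SS_res = 25. SS_tot = 1030/3. R^2 = 1 - 25/(1030/3) = 191/206.

191/206


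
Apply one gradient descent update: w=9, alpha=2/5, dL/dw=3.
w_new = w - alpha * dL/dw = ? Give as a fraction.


w_new = 9 - 2/5 * 3 = 9 - 6/5 = 39/5.

39/5


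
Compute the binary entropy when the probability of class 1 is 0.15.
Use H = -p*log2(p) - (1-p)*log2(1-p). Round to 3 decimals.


H = -0.15*log2(0.15) - 0.85*log2(0.85) = 0.610.

0.610


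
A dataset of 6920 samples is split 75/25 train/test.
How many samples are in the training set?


Test set = 6920 * 25% = 1730. Training set = 6920 - 1730 = 5190.

5190


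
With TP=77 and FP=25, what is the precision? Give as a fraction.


Precision = TP / (TP + FP) = 77 / 102 = 77/102.

77/102


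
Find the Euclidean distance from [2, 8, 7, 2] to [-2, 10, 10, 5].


d = sqrt(sum of squared differences). (2--2)^2=16, (8-10)^2=4, (7-10)^2=9, (2-5)^2=9. Sum = 38.

sqrt(38)


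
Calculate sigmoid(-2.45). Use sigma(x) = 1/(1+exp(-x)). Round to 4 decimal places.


sigma(-2.45) = 1/(1+e^(2.45)) = 1/(1+11.588347) = 1/12.588347 = 0.0794.

0.0794


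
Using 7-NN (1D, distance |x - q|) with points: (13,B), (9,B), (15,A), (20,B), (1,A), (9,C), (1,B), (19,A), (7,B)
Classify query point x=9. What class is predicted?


Distances: |13-9|=4, |9-9|=0, |15-9|=6, |20-9|=11, |1-9|=8, |9-9|=0, |1-9|=8, |19-9|=10, |7-9|=2. 7 nearest: (9,B), (9,C), (7,B), (13,B), (15,A), (1,A), (1,B). Counts: {'B': 4, 'C': 1, 'A': 2}. Majority class: B.

B


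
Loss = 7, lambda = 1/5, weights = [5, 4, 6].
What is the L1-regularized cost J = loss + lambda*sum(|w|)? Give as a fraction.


L1 norm = sum(|w|) = 15. J = 7 + 1/5 * 15 = 10.

10


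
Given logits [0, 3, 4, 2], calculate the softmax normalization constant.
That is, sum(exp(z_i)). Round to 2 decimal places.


Denom = e^0=1.0000 + e^3=20.0855 + e^4=54.5982 + e^2=7.3891. Sum = 83.0728, which rounds to 83.07.

83.07


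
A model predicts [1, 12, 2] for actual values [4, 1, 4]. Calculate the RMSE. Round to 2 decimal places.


MSE = 44.6667. RMSE = sqrt(44.6667) = 6.68.

6.68


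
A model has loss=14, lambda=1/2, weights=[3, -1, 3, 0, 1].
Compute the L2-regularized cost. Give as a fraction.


L2 sq norm = sum(w^2) = 20. J = 14 + 1/2 * 20 = 24.

24


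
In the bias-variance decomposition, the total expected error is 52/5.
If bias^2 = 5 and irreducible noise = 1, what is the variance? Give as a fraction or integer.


Total error = bias^2 + variance + irreducible noise. So variance = 52/5 - 5 - 1 = 22/5.

22/5


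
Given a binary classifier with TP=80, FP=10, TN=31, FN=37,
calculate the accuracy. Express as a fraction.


Accuracy = (TP + TN) / (TP + TN + FP + FN) = (80 + 31) / 158 = 111/158.

111/158


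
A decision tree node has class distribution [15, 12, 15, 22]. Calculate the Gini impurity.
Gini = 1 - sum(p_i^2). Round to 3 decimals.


Total = 64. Proportions: 15/64, 12/64, 15/64, 22/64. sum(p_i^2) = 0.2632. Gini = 1 - 0.2632 = 0.7368, which rounds to 0.737.

0.737


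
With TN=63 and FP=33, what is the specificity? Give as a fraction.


Specificity = TN / (TN + FP) = 63 / 96 = 21/32.

21/32


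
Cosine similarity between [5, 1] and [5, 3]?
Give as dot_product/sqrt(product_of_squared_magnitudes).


dot = 28. |a|^2 = 26, |b|^2 = 34. cos = 28/sqrt(884).

28/sqrt(884)


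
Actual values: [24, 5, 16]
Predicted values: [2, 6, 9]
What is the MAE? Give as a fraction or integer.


MAE = (1/3) * (|24-2|=22 + |5-6|=1 + |16-9|=7). Sum = 30. MAE = 10.

10


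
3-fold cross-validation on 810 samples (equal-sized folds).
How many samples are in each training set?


Each validation fold has 810/3 = 270 samples. Training set = 810 - 270 = 540.

540


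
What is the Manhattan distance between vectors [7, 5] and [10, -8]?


d = sum of absolute differences: |7-10|=3 + |5--8|=13 = 16.

16


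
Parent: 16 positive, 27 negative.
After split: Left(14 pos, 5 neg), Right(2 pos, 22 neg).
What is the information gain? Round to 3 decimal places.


H(parent) = 0.9523. H(left) = 0.8315, H(right) = 0.4138. Weighted = (19/43)*0.8315 + (24/43)*0.4138 = 0.5984. IG = 0.9523 - 0.5984 = 0.3539, which rounds to 0.354.

0.354


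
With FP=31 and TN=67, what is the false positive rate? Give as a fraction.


FPR = FP / (FP + TN) = 31 / 98 = 31/98.

31/98


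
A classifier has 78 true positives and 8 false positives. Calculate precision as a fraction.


Precision = TP / (TP + FP) = 78 / 86 = 39/43.

39/43


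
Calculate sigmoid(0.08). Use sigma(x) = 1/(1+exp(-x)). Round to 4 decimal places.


sigma(0.08) = 1/(1+e^(-0.08)) = 1/(1+0.923116) = 1/1.923116 = 0.5200.

0.5200


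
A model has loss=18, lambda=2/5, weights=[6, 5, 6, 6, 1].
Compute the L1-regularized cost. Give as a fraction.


L1 norm = sum(|w|) = 24. J = 18 + 2/5 * 24 = 138/5.

138/5


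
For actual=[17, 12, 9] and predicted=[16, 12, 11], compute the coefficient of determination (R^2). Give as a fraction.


Mean(y) = 38/3. SS_res = 5. SS_tot = 98/3. R^2 = 1 - 5/(98/3) = 83/98.

83/98


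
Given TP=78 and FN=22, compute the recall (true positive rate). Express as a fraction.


Recall = TP / (TP + FN) = 78 / 100 = 39/50.

39/50


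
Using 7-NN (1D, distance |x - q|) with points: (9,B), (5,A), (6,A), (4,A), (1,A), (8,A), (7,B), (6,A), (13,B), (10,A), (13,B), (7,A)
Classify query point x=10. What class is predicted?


Distances: |9-10|=1, |5-10|=5, |6-10|=4, |4-10|=6, |1-10|=9, |8-10|=2, |7-10|=3, |6-10|=4, |13-10|=3, |10-10|=0, |13-10|=3, |7-10|=3. 7 nearest: (10,A), (9,B), (8,A), (7,A), (7,B), (13,B), (13,B). Counts: {'A': 3, 'B': 4}. Majority class: B.

B


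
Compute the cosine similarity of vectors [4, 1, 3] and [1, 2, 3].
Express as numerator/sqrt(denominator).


dot = 15. |a|^2 = 26, |b|^2 = 14. cos = 15/sqrt(364).

15/sqrt(364)


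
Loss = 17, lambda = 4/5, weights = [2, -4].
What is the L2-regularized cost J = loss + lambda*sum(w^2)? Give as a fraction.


L2 sq norm = sum(w^2) = 20. J = 17 + 4/5 * 20 = 33.

33


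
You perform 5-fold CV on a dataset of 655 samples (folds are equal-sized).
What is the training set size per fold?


Each validation fold has 655/5 = 131 samples. Training set = 655 - 131 = 524.

524


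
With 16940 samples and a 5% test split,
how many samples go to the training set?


Test set = 16940 * 5% = 847. Training set = 16940 - 847 = 16093.

16093


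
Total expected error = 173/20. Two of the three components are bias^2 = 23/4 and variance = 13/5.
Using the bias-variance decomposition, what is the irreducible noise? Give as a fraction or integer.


Total error = bias^2 + variance + irreducible noise. So irreducible noise = 173/20 - 23/4 - 13/5 = 3/10.

3/10


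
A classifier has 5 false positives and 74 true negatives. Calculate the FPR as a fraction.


FPR = FP / (FP + TN) = 5 / 79 = 5/79.

5/79


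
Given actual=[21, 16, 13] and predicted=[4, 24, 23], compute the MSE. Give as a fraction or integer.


MSE = (1/3) * ((21-4)^2=289 + (16-24)^2=64 + (13-23)^2=100). Sum = 453. MSE = 151.

151


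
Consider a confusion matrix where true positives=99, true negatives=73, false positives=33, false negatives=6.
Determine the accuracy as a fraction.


Accuracy = (TP + TN) / (TP + TN + FP + FN) = (99 + 73) / 211 = 172/211.

172/211


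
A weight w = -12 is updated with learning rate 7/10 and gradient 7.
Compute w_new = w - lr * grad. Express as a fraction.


w_new = -12 - 7/10 * 7 = -12 - 49/10 = -169/10.

-169/10


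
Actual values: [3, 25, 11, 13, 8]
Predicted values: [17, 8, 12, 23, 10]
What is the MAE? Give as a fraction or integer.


MAE = (1/5) * (|3-17|=14 + |25-8|=17 + |11-12|=1 + |13-23|=10 + |8-10|=2). Sum = 44. MAE = 44/5.

44/5


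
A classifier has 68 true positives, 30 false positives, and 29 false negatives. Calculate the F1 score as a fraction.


Precision = 68/98 = 34/49. Recall = 68/97 = 68/97. F1 = 2*P*R/(P+R) = 136/195.

136/195


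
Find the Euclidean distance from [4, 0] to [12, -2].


d = sqrt(sum of squared differences). (4-12)^2=64, (0--2)^2=4. Sum = 68.

sqrt(68)


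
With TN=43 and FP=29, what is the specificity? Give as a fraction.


Specificity = TN / (TN + FP) = 43 / 72 = 43/72.

43/72


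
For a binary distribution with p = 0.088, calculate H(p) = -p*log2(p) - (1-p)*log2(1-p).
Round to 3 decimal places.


H = -0.088*log2(0.088) - 0.912*log2(0.912) = 0.430.

0.430


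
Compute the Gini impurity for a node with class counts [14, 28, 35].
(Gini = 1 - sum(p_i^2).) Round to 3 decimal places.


Total = 77. Proportions: 14/77, 28/77, 35/77. sum(p_i^2) = 0.3719. Gini = 1 - 0.3719 = 0.6281, which rounds to 0.628.

0.628


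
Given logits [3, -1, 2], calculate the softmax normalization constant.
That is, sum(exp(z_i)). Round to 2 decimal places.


Denom = e^3=20.0855 + e^-1=0.3679 + e^2=7.3891. Sum = 27.8425, which rounds to 27.84.

27.84


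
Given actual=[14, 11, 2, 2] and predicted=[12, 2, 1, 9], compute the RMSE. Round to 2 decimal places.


MSE = 33.7500. RMSE = sqrt(33.7500) = 5.81.

5.81


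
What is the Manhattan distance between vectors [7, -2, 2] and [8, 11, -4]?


d = sum of absolute differences: |7-8|=1 + |-2-11|=13 + |2--4|=6 = 20.

20


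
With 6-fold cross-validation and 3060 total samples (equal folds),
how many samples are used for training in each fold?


Each validation fold has 3060/6 = 510 samples. Training set = 3060 - 510 = 2550.

2550


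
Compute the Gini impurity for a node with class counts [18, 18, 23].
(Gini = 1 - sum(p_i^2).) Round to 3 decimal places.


Total = 59. Proportions: 18/59, 18/59, 23/59. sum(p_i^2) = 0.3381. Gini = 1 - 0.3381 = 0.6619, which rounds to 0.662.

0.662


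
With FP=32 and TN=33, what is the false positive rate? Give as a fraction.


FPR = FP / (FP + TN) = 32 / 65 = 32/65.

32/65


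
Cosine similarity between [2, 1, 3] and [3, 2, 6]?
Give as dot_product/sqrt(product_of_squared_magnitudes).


dot = 26. |a|^2 = 14, |b|^2 = 49. cos = 26/sqrt(686).

26/sqrt(686)


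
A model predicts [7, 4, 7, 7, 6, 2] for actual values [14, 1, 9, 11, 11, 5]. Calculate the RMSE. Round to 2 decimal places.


MSE = 18.6667. RMSE = sqrt(18.6667) = 4.32.

4.32


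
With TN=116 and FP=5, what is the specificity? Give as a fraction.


Specificity = TN / (TN + FP) = 116 / 121 = 116/121.

116/121


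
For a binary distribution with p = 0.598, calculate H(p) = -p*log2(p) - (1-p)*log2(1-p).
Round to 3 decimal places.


H = -0.598*log2(0.598) - 0.402*log2(0.402) = 0.972.

0.972


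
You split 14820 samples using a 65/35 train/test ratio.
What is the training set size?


Test set = 14820 * 35% = 5187. Training set = 14820 - 5187 = 9633.

9633


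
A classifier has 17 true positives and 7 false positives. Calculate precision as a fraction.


Precision = TP / (TP + FP) = 17 / 24 = 17/24.

17/24


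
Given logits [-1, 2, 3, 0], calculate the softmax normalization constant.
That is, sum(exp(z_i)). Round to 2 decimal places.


Denom = e^-1=0.3679 + e^2=7.3891 + e^3=20.0855 + e^0=1.0000. Sum = 28.8425, which rounds to 28.84.

28.84


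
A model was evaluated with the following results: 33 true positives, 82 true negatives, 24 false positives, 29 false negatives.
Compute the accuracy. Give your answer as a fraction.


Accuracy = (TP + TN) / (TP + TN + FP + FN) = (33 + 82) / 168 = 115/168.

115/168


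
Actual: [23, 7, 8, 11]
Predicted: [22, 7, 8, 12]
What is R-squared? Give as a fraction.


Mean(y) = 49/4. SS_res = 2. SS_tot = 651/4. R^2 = 1 - 2/(651/4) = 643/651.

643/651


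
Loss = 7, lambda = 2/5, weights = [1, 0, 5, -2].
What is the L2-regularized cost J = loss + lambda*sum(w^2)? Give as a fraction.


L2 sq norm = sum(w^2) = 30. J = 7 + 2/5 * 30 = 19.

19


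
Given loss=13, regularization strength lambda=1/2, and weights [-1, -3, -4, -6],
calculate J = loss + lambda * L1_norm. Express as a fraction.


L1 norm = sum(|w|) = 14. J = 13 + 1/2 * 14 = 20.

20


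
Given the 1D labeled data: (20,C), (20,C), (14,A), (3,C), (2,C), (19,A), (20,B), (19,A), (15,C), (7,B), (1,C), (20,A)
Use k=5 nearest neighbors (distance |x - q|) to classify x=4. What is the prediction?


Distances: |20-4|=16, |20-4|=16, |14-4|=10, |3-4|=1, |2-4|=2, |19-4|=15, |20-4|=16, |19-4|=15, |15-4|=11, |7-4|=3, |1-4|=3, |20-4|=16. 5 nearest: (3,C), (2,C), (7,B), (1,C), (14,A). Counts: {'C': 3, 'B': 1, 'A': 1}. Majority class: C.

C


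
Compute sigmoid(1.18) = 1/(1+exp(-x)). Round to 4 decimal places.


sigma(1.18) = 1/(1+e^(-1.18)) = 1/(1+0.307279) = 1/1.307279 = 0.7649.

0.7649


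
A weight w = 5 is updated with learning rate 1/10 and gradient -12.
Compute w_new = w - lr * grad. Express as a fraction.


w_new = 5 - 1/10 * -12 = 5 - -6/5 = 31/5.

31/5


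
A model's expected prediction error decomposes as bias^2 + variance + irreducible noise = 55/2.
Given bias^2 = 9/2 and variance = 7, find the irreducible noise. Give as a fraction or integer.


Total error = bias^2 + variance + irreducible noise. So irreducible noise = 55/2 - 9/2 - 7 = 16.

16
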